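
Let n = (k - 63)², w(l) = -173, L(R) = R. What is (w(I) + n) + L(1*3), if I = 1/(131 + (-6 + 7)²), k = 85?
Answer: 314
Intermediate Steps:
I = 1/132 (I = 1/(131 + 1²) = 1/(131 + 1) = 1/132 ≈ 0.0075758)
n = 484 (n = (85 - 63)² = 22² = 484)
(w(I) + n) + L(1*3) = (-173 + 484) + 1*3 = 311 + 3 = 314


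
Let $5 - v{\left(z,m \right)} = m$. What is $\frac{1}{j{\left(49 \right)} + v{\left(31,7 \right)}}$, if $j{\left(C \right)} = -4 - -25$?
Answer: $\frac{1}{19} \approx 0.052632$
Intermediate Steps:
$j{\left(C \right)} = 21$ ($j{\left(C \right)} = -4 + 25 = 21$)
$v{\left(z,m \right)} = 5 - m$
$\frac{1}{j{\left(49 \right)} + v{\left(31,7 \right)}} = \frac{1}{21 + \left(5 - 7\right)} = \frac{1}{21 - 2} = \frac{1}{19}$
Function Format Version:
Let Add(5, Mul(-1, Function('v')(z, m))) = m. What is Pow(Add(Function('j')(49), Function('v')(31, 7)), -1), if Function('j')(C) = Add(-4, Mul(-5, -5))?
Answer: Rational(1, 19) ≈ 0.052632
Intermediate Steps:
Function('j')(C) = 21 (Function('j')(C) = Add(-4, 25) = 21)
Function('v')(z, m) = Add(5, Mul(-1, m))
Pow(Add(Function('j')(49), Function('v')(31, 7)), -1) = Pow(Add(21, Add(5, Mul(-1, 7))), -1) = Pow(Add(21, Add(5, -7)), -1) = Pow(Add(21, -2), -1) = Pow(19, -1) = Rational(1, 19)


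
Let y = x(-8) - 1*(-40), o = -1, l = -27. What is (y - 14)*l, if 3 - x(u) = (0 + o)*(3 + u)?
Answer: -648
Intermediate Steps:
x(u) = 6 + u (x(u) = 3 - (0 - 1)*(3 + u) = 3 - (-1)*(3 + u) = 3 - (-3 - u) = 3 + (3 + u) = 6 + u)
y = 38 (y = (6 - 8) - 1*(-40) = -2 + 40 = 38)
(y - 14)*l = (38 - 14)*(-27) = 24*(-27) = -648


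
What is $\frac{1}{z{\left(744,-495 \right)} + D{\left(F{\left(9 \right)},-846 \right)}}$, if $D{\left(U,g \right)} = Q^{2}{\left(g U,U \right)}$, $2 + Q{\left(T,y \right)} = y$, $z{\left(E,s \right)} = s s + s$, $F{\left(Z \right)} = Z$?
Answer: $\frac{1}{244579} \approx 4.0887 \cdot 10^{-6}$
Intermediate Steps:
$z{\left(E,s \right)} = s + s^{2}$ ($z{\left(E,s \right)} = s^{2} + s = s + s^{2}$)
$Q{\left(T,y \right)} = -2 + y$
$D{\left(U,g \right)} = \left(-2 + U\right)^{2}$
$\frac{1}{z{\left(744,-495 \right)} + D{\left(F{\left(9 \right)},-846 \right)}} = \frac{1}{- 495 \left(1 - 495\right) + \left(-2 + 9\right)^{2}} = \frac{1}{\left(-495\right) \left(-494\right) + 7^{2}} = \frac{1}{244530 + 49} = \frac{1}{244579}$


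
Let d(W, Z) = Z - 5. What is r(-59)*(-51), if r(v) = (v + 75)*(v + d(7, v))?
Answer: 100368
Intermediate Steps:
d(W, Z) = -5 + Z
r(v) = (-5 + 2*v)*(75 + v) (r(v) = (v + 75)*(v + (-5 + v)) = (75 + v)*(-5 + 2*v) = (-5 + 2*v)*(75 + v))
r(-59)*(-51) = (-375 + 2*(-59)² + 145*(-59))*(-51) = (-375 + 2*3481 - 8555)*(-51) = (-375 + 6962 - 8555)*(-51) = -1968*(-51) = 100368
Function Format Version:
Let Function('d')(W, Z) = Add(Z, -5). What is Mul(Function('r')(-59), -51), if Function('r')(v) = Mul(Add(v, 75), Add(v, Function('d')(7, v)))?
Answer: 100368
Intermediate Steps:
Function('d')(W, Z) = Add(-5, Z)
Function('r')(v) = Mul(Add(-5, Mul(2, v)), Add(75, v)) (Function('r')(v) = Mul(Add(v, 75), Add(v, Add(-5, v))) = Mul(Add(75, v), Add(-5, Mul(2, v))) = Mul(Add(-5, Mul(2, v)), Add(75, v)))
Mul(Function('r')(-59), -51) = Mul(Add(-375, Mul(2, Pow(-59, 2)), Mul(145, -59)), -51) = Mul(Add(-375, Mul(2, 3481), -8555), -51) = Mul(Add(-375, 6962, -8555), -51) = Mul(-1968, -51) = 100368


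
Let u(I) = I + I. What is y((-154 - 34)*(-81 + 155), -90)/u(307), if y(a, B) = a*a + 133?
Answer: 193543877/614 ≈ 3.1522e+5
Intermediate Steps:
u(I) = 2*I
y(a, B) = 133 + a**2 (y(a, B) = a**2 + 133 = 133 + a**2)
y((-154 - 34)*(-81 + 155), -90)/u(307) = (133 + ((-154 - 34)*(-81 + 155))**2)/((2*307)) = (133 + (-188*74)**2)/614 = (133 + (-13912)**2)*(1/614) = (133 + 193543744)*(1/614) = 193543877*(1/614) = 193543877/614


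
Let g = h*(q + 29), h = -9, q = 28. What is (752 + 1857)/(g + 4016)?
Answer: 2609/3503 ≈ 0.74479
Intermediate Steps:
g = -513 (g = -9*(28 + 29) = -9*57 = -513)
(752 + 1857)/(g + 4016) = (752 + 1857)/(-513 + 4016) = 2609/3503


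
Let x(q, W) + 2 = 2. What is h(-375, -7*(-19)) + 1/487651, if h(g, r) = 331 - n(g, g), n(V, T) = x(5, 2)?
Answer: 161412482/487651 ≈ 331.00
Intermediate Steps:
x(q, W) = 0 (x(q, W) = -2 + 2 = 0)
n(V, T) = 0
h(g, r) = 331 (h(g, r) = 331 - 1*0 = 331 + 0 = 331)
h(-375, -7*(-19)) + 1/487651 = 331 + 1/487651 = 161412482/487651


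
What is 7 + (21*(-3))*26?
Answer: -1631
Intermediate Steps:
7 + (21*(-3))*26 = 7 - 63*26 = 7 - 1638 = -1631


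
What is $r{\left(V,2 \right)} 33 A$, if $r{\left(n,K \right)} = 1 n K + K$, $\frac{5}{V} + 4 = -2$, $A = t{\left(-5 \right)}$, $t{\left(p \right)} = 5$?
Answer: $55$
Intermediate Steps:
$A = 5$
$V = - \frac{5}{6}$ ($V = \frac{5}{-4 - 2} = \frac{5}{-6} = 5 \left(- \frac{1}{6}\right) = - \frac{5}{6} \approx -0.83333$)
$r{\left(n,K \right)} = K + K n$ ($r{\left(n,K \right)} = n K + K = K n + K = K + K n$)
$r{\left(V,2 \right)} 33 A = 2 \left(1 - \frac{5}{6}\right) 33 \cdot 5 = 2 \cdot \frac{1}{6} \cdot 33 \cdot 5 = \frac{1}{3} \cdot 33 \cdot 5 = 11 \cdot 5 = 55$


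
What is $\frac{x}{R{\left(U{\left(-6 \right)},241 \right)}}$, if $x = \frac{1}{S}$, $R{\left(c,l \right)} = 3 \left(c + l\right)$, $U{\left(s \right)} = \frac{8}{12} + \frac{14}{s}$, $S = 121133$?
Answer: $\frac{1}{86973494} \approx 1.1498 \cdot 10^{-8}$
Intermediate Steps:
$U{\left(s \right)} = \frac{2}{3} + \frac{14}{s}$ ($U{\left(s \right)} = 8 \cdot \frac{1}{12} + \frac{14}{s} = \frac{2}{3} + \frac{14}{s}$)
$R{\left(c,l \right)} = 3 c + 3 l$
$x = \frac{1}{121133} \approx 8.2554 \cdot 10^{-6}$
$\frac{x}{R{\left(U{\left(-6 \right)},241 \right)}} = \frac{1}{121133 \left(3 \left(\frac{2}{3} + \frac{14}{-6}\right) + 3 \cdot 241\right)} = \frac{1}{121133 \left(3 \left(\frac{2}{3} + 14 \left(- \frac{1}{6}\right)\right) + 723\right)} = \frac{1}{121133 \left(3 \left(\frac{2}{3} - \frac{7}{3}\right) + 723\right)} = \frac{1}{121133 \left(3 \left(- \frac{5}{3}\right) + 723\right)} = \frac{1}{121133 \left(-5 + 723\right)} = \frac{1}{121133 \cdot 718} = \frac{1}{121133} \cdot \frac{1}{718} = \frac{1}{86973494}$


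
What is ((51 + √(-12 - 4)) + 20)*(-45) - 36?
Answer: -3231 - 180*I ≈ -3231.0 - 180.0*I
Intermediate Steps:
((51 + √(-12 - 4)) + 20)*(-45) - 36 = ((51 + √(-16)) + 20)*(-45) - 36 = ((51 + 4*I) + 20)*(-45) - 36 = (71 + 4*I)*(-45) - 36 = (-3195 - 180*I) - 36 = -3231 - 180*I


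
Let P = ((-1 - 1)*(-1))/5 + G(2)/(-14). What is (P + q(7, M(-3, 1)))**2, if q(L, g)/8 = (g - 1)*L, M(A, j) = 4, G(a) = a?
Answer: 34680321/1225 ≈ 28310.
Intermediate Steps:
P = 9/35 (P = ((-1 - 1)*(-1))/5 + 2/(-14) = -2*(-1)*(1/5) + 2*(-1/14) = 2*(1/5) - 1/7 = 2/5 - 1/7 = 9/35 ≈ 0.25714)
q(L, g) = 8*L*(-1 + g) (q(L, g) = 8*((g - 1)*L) = 8*((-1 + g)*L) = 8*(L*(-1 + g)) = 8*L*(-1 + g))
(P + q(7, M(-3, 1)))**2 = (9/35 + 8*7*(-1 + 4))**2 = (9/35 + 8*7*3)**2 = (9/35 + 168)**2 = (5889/35)**2 = 34680321/1225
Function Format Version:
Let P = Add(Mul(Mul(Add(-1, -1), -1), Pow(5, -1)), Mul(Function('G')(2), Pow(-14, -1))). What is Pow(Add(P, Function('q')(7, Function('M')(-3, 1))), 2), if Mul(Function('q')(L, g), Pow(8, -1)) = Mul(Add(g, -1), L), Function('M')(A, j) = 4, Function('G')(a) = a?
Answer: Rational(34680321, 1225) ≈ 28310.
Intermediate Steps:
P = Rational(9, 35) (P = Add(Mul(Mul(Add(-1, -1), -1), Pow(5, -1)), Mul(2, Pow(-14, -1))) = Add(Mul(Mul(-2, -1), Rational(1, 5)), Mul(2, Rational(-1, 14))) = Add(Mul(2, Rational(1, 5)), Rational(-1, 7)) = Add(Rational(2, 5), Rational(-1, 7)) = Rational(9, 35) ≈ 0.25714)
Function('q')(L, g) = Mul(8, L, Add(-1, g)) (Function('q')(L, g) = Mul(8, Mul(Add(g, -1), L)) = Mul(8, Mul(Add(-1, g), L)) = Mul(8, Mul(L, Add(-1, g))) = Mul(8, L, Add(-1, g)))
Pow(Add(P, Function('q')(7, Function('M')(-3, 1))), 2) = Pow(Add(Rational(9, 35), Mul(8, 7, Add(-1, 4))), 2) = Pow(Add(Rational(9, 35), Mul(8, 7, 3)), 2) = Pow(Add(Rational(9, 35), 168), 2) = Pow(Rational(5889, 35), 2) = Rational(34680321, 1225)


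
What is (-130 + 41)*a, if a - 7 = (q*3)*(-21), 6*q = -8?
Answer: -8099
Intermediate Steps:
q = -4/3 (q = (1/6)*(-8) = -4/3 ≈ -1.3333)
a = 91 (a = 7 - 4/3*3*(-21) = 7 - 4*(-21) = 7 + 84 = 91)
(-130 + 41)*a = (-130 + 41)*91 = -89*91 = -8099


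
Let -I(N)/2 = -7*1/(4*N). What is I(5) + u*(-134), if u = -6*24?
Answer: 192967/10 ≈ 19297.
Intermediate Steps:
u = -144
I(N) = 7/(2*N) (I(N) = -(-14)/(4*N) = -(-14)*1/(4*N) = -(-7)/(2*N) = 7/(2*N))
I(5) + u*(-134) = (7/2)/5 - 144*(-134) = (7/2)*(⅕) + 19296 = 7/10 + 19296 = 192967/10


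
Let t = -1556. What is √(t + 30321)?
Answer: √28765 ≈ 169.60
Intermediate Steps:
√(t + 30321) = √(-1556 + 30321) = √28765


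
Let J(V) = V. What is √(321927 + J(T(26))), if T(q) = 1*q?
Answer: √321953 ≈ 567.41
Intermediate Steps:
T(q) = q
√(321927 + J(T(26))) = √(321927 + 26) = √321953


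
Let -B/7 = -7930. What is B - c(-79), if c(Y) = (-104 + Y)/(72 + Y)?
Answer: 388387/7 ≈ 55484.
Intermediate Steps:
B = 55510 (B = -7*(-7930) = 55510)
c(Y) = (-104 + Y)/(72 + Y)
B - c(-79) = 55510 - (-104 - 79)/(72 - 79) = 55510 - (-183)/(-7) = 55510 - (-1)*(-183)/7 = 55510 - 1*183/7 = 55510 - 183/7 = 388387/7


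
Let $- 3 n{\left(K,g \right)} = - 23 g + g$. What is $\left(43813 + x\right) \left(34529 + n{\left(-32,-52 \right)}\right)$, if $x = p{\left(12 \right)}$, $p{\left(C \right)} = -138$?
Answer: $\frac{4474198025}{3} \approx 1.4914 \cdot 10^{9}$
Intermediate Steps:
$x = -138$
$n{\left(K,g \right)} = \frac{22 g}{3}$ ($n{\left(K,g \right)} = - \frac{- 23 g + g}{3} = - \frac{\left(-22\right) g}{3} = \frac{22 g}{3}$)
$\left(43813 + x\right) \left(34529 + n{\left(-32,-52 \right)}\right) = \left(43813 - 138\right) \left(34529 + \frac{22}{3} \left(-52\right)\right) = 43675 \left(34529 - \frac{1144}{3}\right) = 43675 \cdot \frac{102443}{3} = \frac{4474198025}{3}$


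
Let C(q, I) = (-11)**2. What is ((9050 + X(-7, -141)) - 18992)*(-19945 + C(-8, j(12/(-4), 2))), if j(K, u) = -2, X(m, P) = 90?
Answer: 195306048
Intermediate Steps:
C(q, I) = 121
((9050 + X(-7, -141)) - 18992)*(-19945 + C(-8, j(12/(-4), 2))) = ((9050 + 90) - 18992)*(-19945 + 121) = (9140 - 18992)*(-19824) = -9852*(-19824) = 195306048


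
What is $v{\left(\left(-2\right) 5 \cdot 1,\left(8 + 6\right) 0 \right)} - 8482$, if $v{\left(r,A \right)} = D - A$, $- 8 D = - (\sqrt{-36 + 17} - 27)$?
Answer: $- \frac{67883}{8} + \frac{i \sqrt{19}}{8} \approx -8485.4 + 0.54486 i$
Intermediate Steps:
$D = - \frac{27}{8} + \frac{i \sqrt{19}}{8}$ ($D = - \frac{\left(-1\right) \left(\sqrt{-36 + 17} - 27\right)}{8} = - \frac{\left(-1\right) \left(\sqrt{-19} - 27\right)}{8} = - \frac{\left(-1\right) \left(i \sqrt{19} - 27\right)}{8} = - \frac{\left(-1\right) \left(-27 + i \sqrt{19}\right)}{8} = - \frac{27 - i \sqrt{19}}{8} = - \frac{27}{8} + \frac{i \sqrt{19}}{8} \approx -3.375 + 0.54486 i$)
$v{\left(r,A \right)} = - \frac{27}{8} - A + \frac{i \sqrt{19}}{8}$ ($v{\left(r,A \right)} = \left(- \frac{27}{8} + \frac{i \sqrt{19}}{8}\right) - A = - \frac{27}{8} - A + \frac{i \sqrt{19}}{8}$)
$v{\left(\left(-2\right) 5 \cdot 1,\left(8 + 6\right) 0 \right)} - 8482 = \left(- \frac{27}{8} - \left(8 + 6\right) 0 + \frac{i \sqrt{19}}{8}\right) - 8482 = \left(- \frac{27}{8} - 14 \cdot 0 + \frac{i \sqrt{19}}{8}\right) - 8482 = \left(- \frac{27}{8} - 0 + \frac{i \sqrt{19}}{8}\right) - 8482 = \left(- \frac{27}{8} + 0 + \frac{i \sqrt{19}}{8}\right) - 8482 = \left(- \frac{27}{8} + \frac{i \sqrt{19}}{8}\right) - 8482 = - \frac{67883}{8} + \frac{i \sqrt{19}}{8}$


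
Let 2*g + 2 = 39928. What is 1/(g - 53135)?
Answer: -1/33172 ≈ -3.0146e-5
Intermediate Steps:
g = 19963 (g = -1 + (1/2)*39928 = -1 + 19964 = 19963)
1/(g - 53135) = 1/(19963 - 53135) = 1/(-33172) = -1/33172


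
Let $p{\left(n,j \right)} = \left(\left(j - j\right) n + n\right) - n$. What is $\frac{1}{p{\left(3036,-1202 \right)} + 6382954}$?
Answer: $\frac{1}{6382954} \approx 1.5667 \cdot 10^{-7}$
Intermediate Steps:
$p{\left(n,j \right)} = 0$ ($p{\left(n,j \right)} = \left(0 n + n\right) - n = \left(0 + n\right) - n = n - n = 0$)
$\frac{1}{p{\left(3036,-1202 \right)} + 6382954} = \frac{1}{0 + 6382954} = \frac{1}{6382954}$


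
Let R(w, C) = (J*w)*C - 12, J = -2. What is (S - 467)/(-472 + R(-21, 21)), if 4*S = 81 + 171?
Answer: -202/199 ≈ -1.0151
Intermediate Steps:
S = 63 (S = (81 + 171)/4 = (1/4)*252 = 63)
R(w, C) = -12 - 2*C*w (R(w, C) = (-2*w)*C - 12 = -2*C*w - 12 = -12 - 2*C*w)
(S - 467)/(-472 + R(-21, 21)) = (63 - 467)/(-472 + (-12 - 2*21*(-21))) = -404/(-472 + (-12 + 882)) = -404/(-472 + 870) = -404/398 = -404*1/398 = -202/199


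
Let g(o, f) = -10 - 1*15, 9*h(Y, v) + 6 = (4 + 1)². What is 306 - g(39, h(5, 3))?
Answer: 331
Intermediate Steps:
h(Y, v) = 19/9 (h(Y, v) = -⅔ + (4 + 1)²/9 = -⅔ + (⅑)*5² = -⅔ + (⅑)*25 = -⅔ + 25/9 = 19/9)
g(o, f) = -25 (g(o, f) = -10 - 15 = -25)
306 - g(39, h(5, 3)) = 306 - 1*(-25) = 306 + 25 = 331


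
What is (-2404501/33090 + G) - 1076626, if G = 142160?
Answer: -30923884441/33090 ≈ -9.3454e+5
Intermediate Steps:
(-2404501/33090 + G) - 1076626 = (-2404501/33090 + 142160) - 1076626 = 4701669899/33090 - 1076626 = -30923884441/33090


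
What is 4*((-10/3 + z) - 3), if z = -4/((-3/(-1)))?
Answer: -92/3 ≈ -30.667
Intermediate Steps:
z = -4/3 (z = -4/((-3*(-1))) = -4/3 ≈ -1.3333)
4*((-10/3 + z) - 3) = 4*((-10/3 - 4/3) - 3) = 4*(-14/3 - 3) = 4*(-23/3) = -92/3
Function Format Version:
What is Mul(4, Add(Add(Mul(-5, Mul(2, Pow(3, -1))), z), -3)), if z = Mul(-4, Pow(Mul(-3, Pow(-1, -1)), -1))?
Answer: Rational(-92, 3) ≈ -30.667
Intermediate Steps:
z = Rational(-4, 3) (z = Mul(-4, Pow(Mul(-3, -1), -1)) = Mul(-4, Pow(3, -1)) = Mul(-4, Rational(1, 3)) = Rational(-4, 3) ≈ -1.3333)
Mul(4, Add(Add(Mul(-5, Mul(2, Pow(3, -1))), z), -3)) = Mul(4, Add(Add(Mul(-5, Mul(2, Pow(3, -1))), Rational(-4, 3)), -3)) = Mul(4, Add(Add(Mul(-5, Mul(2, Rational(1, 3))), Rational(-4, 3)), -3)) = Mul(4, Add(Add(Mul(-5, Rational(2, 3)), Rational(-4, 3)), -3)) = Mul(4, Add(Add(Rational(-10, 3), Rational(-4, 3)), -3)) = Mul(4, Add(Rational(-14, 3), -3)) = Mul(4, Rational(-23, 3)) = Rational(-92, 3)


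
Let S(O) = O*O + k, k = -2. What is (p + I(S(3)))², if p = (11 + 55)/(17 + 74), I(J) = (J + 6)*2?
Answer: 5914624/8281 ≈ 714.24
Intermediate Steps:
S(O) = -2 + O² (S(O) = O*O - 2 = O² - 2 = -2 + O²)
I(J) = 12 + 2*J (I(J) = (6 + J)*2 = 12 + 2*J)
p = 66/91 ≈ 0.72528
(p + I(S(3)))² = (66/91 + (12 + 2*(-2 + 3²)))² = (66/91 + (12 + 2*(-2 + 9)))² = (66/91 + (12 + 2*7))² = (66/91 + (12 + 14))² = (66/91 + 26)² = (2432/91)² = 5914624/8281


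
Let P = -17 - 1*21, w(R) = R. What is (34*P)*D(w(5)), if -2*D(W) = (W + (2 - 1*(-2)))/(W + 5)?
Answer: 2907/5 ≈ 581.40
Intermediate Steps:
D(W) = -(4 + W)/(2*(5 + W)) (D(W) = -(W + (2 - 1*(-2)))/(2*(W + 5)) = -(W + (2 + 2))/(2*(5 + W)) = -(W + 4)/(2*(5 + W)) = -(4 + W)/(2*(5 + W)))
P = -38 (P = -17 - 21 = -38)
(34*P)*D(w(5)) = (34*(-38))*((-4 - 1*5)/(2*(5 + 5))) = -646*(-4 - 5)/10 = -646*(-9)/10 = -1292*(-9/20) = 2907/5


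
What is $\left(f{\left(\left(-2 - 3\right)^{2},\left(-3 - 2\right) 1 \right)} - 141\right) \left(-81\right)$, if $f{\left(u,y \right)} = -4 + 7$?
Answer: $11178$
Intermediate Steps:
$f{\left(u,y \right)} = 3$
$\left(f{\left(\left(-2 - 3\right)^{2},\left(-3 - 2\right) 1 \right)} - 141\right) \left(-81\right) = \left(3 - 141\right) \left(-81\right) = \left(-138\right) \left(-81\right) = 11178$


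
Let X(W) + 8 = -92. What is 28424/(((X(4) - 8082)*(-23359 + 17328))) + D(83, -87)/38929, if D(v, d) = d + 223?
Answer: 3908762604/960488248709 ≈ 0.0040696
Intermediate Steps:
D(v, d) = 223 + d
X(W) = -100 (X(W) = -8 - 92 = -100)
28424/(((X(4) - 8082)*(-23359 + 17328))) + D(83, -87)/38929 = 28424/(((-100 - 8082)*(-23359 + 17328))) + (223 - 87)/38929 = 28424/((-8182*(-6031))) + 136*(1/38929) = 28424/49345642 + 136/38929 = 28424*(1/49345642) + 136/38929 = 14212/24672821 + 136/38929 = 3908762604/960488248709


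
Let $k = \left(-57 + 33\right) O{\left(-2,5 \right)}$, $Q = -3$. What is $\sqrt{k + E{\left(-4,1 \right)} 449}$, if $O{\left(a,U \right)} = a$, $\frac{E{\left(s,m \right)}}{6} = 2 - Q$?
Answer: $3 \sqrt{1502} \approx 116.27$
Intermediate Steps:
$E{\left(s,m \right)} = 30$ ($E{\left(s,m \right)} = 6 \left(2 - -3\right) = 6 \left(2 + 3\right) = 6 \cdot 5 = 30$)
$k = 48$ ($k = \left(-57 + 33\right) \left(-2\right) = \left(-24\right) \left(-2\right) = 48$)
$\sqrt{k + E{\left(-4,1 \right)} 449} = \sqrt{48 + 30 \cdot 449} = \sqrt{48 + 13470} = \sqrt{13518} = 3 \sqrt{1502}$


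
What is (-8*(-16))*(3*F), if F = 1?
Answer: 384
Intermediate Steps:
(-8*(-16))*(3*F) = (-8*(-16))*(3*1) = 128*3 = 384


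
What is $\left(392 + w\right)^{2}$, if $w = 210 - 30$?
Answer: $327184$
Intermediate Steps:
$w = 180$
$\left(392 + w\right)^{2} = \left(392 + 180\right)^{2} = 572^{2} = 327184$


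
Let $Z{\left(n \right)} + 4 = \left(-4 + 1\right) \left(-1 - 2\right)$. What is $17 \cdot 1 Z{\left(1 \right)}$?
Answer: $85$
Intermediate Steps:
$Z{\left(n \right)} = 5$ ($Z{\left(n \right)} = -4 + \left(-4 + 1\right) \left(-1 - 2\right) = -4 - -9 = -4 + 9 = 5$)
$17 \cdot 1 Z{\left(1 \right)} = 17 \cdot 1 \cdot 5 = 17 \cdot 5 = 85$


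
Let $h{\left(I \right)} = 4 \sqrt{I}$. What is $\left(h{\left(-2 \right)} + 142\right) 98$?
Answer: $13916 + 392 i \sqrt{2} \approx 13916.0 + 554.37 i$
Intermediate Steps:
$\left(h{\left(-2 \right)} + 142\right) 98 = \left(4 \sqrt{-2} + 142\right) 98 = \left(4 i \sqrt{2} + 142\right) 98 = \left(142 + 4 i \sqrt{2}\right) 98 = 13916 + 392 i \sqrt{2}$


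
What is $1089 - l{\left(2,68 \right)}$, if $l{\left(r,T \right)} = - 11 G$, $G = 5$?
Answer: $1144$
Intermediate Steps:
$l{\left(r,T \right)} = -55$ ($l{\left(r,T \right)} = \left(-11\right) 5 = -55$)
$1089 - l{\left(2,68 \right)} = 1089 - -55 = 1089 + 55 = 1144$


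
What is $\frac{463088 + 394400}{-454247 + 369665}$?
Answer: $- \frac{428744}{42291} \approx -10.138$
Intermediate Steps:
$\frac{463088 + 394400}{-454247 + 369665} = \frac{857488}{-84582} = 857488 \left(- \frac{1}{84582}\right) = - \frac{428744}{42291}$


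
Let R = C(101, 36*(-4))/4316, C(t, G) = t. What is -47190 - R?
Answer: -203672141/4316 ≈ -47190.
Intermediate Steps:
R = 101/4316 ≈ 0.023401
-47190 - R = -47190 - 1*101/4316 = -47190 - 101/4316 = -203672141/4316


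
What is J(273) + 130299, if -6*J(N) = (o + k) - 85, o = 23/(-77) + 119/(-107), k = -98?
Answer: 6442720127/49434 ≈ 1.3033e+5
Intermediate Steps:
o = -11624/8239 (o = 23*(-1/77) + 119*(-1/107) = -23/77 - 119/107 = -11624/8239 ≈ -1.4109)
J(N) = 1519361/49434 (J(N) = -((-11624/8239 - 98) - 85)/6 = -(-819046/8239 - 85)/6 = -⅙*(-1519361/8239) = 1519361/49434)
J(273) + 130299 = 1519361/49434 + 130299 = 6442720127/49434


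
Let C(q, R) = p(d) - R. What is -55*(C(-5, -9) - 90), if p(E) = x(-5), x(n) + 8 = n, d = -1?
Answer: 5170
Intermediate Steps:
x(n) = -8 + n
p(E) = -13 (p(E) = -8 - 5 = -13)
C(q, R) = -13 - R
-55*(C(-5, -9) - 90) = -55*((-13 - 1*(-9)) - 90) = -55*((-13 + 9) - 90) = -55*(-4 - 90) = -55*(-94) = 5170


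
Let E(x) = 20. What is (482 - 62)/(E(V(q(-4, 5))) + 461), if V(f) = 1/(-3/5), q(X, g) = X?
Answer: 420/481 ≈ 0.87318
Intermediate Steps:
V(f) = -5/3 (V(f) = 1/(-3*1/5) = 1/(-3/5) = -5/3)
(482 - 62)/(E(V(q(-4, 5))) + 461) = (482 - 62)/(20 + 461) = 420/481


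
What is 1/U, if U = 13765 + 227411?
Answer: 1/241176 ≈ 4.1463e-6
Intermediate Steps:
U = 241176
1/U = 1/241176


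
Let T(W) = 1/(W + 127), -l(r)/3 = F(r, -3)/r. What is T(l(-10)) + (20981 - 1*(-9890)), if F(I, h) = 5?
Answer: 7933849/257 ≈ 30871.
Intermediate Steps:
l(r) = -15/r
T(W) = 1/(127 + W)
T(l(-10)) + (20981 - 1*(-9890)) = 1/(127 - 15/(-10)) + (20981 - 1*(-9890)) = 1/(127 - 15*(-⅒)) + (20981 + 9890) = 1/(127 + 3/2) + 30871 = 1/(257/2) + 30871 = 2/257 + 30871 = 7933849/257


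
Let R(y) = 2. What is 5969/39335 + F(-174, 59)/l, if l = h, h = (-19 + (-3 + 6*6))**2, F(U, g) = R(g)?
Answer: 624297/3854830 ≈ 0.16195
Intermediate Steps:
F(U, g) = 2
h = 196 (h = (-19 + (-3 + 36))**2 = (-19 + 33)**2 = 14**2 = 196)
l = 196
5969/39335 + F(-174, 59)/l = 5969/39335 + 2/196 = 5969*(1/39335) + 2*(1/196) = 5969/39335 + 1/98 = 624297/3854830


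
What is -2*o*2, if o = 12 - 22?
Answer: 40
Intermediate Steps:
o = -10
-2*o*2 = -2*(-10)*2 = 20*2 = 40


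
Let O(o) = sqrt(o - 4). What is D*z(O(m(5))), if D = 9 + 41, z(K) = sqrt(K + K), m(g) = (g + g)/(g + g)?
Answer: 50*3**(1/4)*(1 + I) ≈ 65.804 + 65.804*I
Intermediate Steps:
m(g) = 1 (m(g) = (2*g)/((2*g)) = (2*g)*(1/(2*g)) = 1)
O(o) = sqrt(-4 + o)
z(K) = sqrt(2)*sqrt(K) (z(K) = sqrt(2*K) = sqrt(2)*sqrt(K))
D = 50
D*z(O(m(5))) = 50*(sqrt(2)*sqrt(sqrt(-4 + 1))) = 50*(sqrt(2)*sqrt(sqrt(-3))) = 50*(sqrt(2)*sqrt(I*sqrt(3))) = 50*(sqrt(2)*(3**(1/4)*sqrt(I))) = 50*(sqrt(2)*3**(1/4)*sqrt(I)) = 50*sqrt(2)*3**(1/4)*sqrt(I)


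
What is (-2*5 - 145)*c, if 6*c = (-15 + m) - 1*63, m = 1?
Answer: 11935/6 ≈ 1989.2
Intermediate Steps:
c = -77/6 (c = ((-15 + 1) - 1*63)/6 = (-14 - 63)/6 = (⅙)*(-77) = -77/6 ≈ -12.833)
(-2*5 - 145)*c = (-2*5 - 145)*(-77/6) = (-10 - 145)*(-77/6) = -155*(-77/6) = 11935/6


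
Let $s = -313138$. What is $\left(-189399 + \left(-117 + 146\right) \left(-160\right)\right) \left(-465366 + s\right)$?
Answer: $151060137656$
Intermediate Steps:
$\left(-189399 + \left(-117 + 146\right) \left(-160\right)\right) \left(-465366 + s\right) = \left(-189399 + \left(-117 + 146\right) \left(-160\right)\right) \left(-465366 - 313138\right) = \left(-189399 + 29 \left(-160\right)\right) \left(-778504\right) = \left(-189399 - 4640\right) \left(-778504\right) = \left(-194039\right) \left(-778504\right) = 151060137656$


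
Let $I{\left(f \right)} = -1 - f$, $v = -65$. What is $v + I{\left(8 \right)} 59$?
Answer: $-596$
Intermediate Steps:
$v + I{\left(8 \right)} 59 = -65 + \left(-1 - 8\right) 59 = -65 - 531 = -596$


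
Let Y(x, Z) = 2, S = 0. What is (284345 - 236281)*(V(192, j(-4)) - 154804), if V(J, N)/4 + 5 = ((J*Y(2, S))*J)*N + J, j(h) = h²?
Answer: 219389858304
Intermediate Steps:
V(J, N) = -20 + 4*J + 8*N*J² (V(J, N) = -20 + 4*(((J*2)*J)*N + J) = -20 + 4*(((2*J)*J)*N + J) = -20 + 4*((2*J²)*N + J) = -20 + 4*(2*N*J² + J) = -20 + 4*(J + 2*N*J²) = -20 + (4*J + 8*N*J²) = -20 + 4*J + 8*N*J²)
(284345 - 236281)*(V(192, j(-4)) - 154804) = (284345 - 236281)*((-20 + 4*192 + 8*(-4)²*192²) - 154804) = 48064*((-20 + 768 + 8*16*36864) - 154804) = 48064*((-20 + 768 + 4718592) - 154804) = 48064*(4719340 - 154804) = 48064*4564536 = 219389858304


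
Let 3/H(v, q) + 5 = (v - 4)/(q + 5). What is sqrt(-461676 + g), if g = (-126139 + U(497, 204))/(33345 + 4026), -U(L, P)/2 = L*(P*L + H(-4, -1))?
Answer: I*sqrt(648543777593151)/37371 ≈ 681.45*I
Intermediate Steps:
H(v, q) = 3/(-5 + (-4 + v)/(5 + q)) (H(v, q) = 3/(-5 + (v - 4)/(q + 5)) = 3/(-5 + (-4 + v)/(5 + q)))
U(L, P) = -2*L*(-3/7 + L*P) (U(L, P) = -2*L*(P*L + 3*(-5 - 1*(-1))/(29 - 1*(-4) + 5*(-1))) = -2*L*(L*P + 3*(-5 + 1)/(29 + 4 - 5)) = -2*L*(L*P + 3*(-4)/28) = -2*L*(L*P + 3*(1/28)*(-4)) = -2*L*(L*P - 3/7) = -2*L*(-3/7 + L*P))
g = -100905385/37371 (g = (-126139 + (2/7)*497*(3 - 7*497*204))/(33345 + 4026) = (-126139 + (2/7)*497*(3 - 709716))/37371 = (-126139 + (2/7)*497*(-709713))*(1/37371) = (-126139 - 100779246)*(1/37371) = -100905385*1/37371 = -100905385/37371 ≈ -2700.1)
sqrt(-461676 + g) = sqrt(-461676 - 100905385/37371) = sqrt(-17354199181/37371) = I*sqrt(648543777593151)/37371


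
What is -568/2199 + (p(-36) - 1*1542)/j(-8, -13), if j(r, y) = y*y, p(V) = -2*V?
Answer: -3328522/371631 ≈ -8.9565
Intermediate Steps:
j(r, y) = y²
-568/2199 + (p(-36) - 1*1542)/j(-8, -13) = -568/2199 + (-2*(-36) - 1*1542)/((-13)²) = -568*1/2199 + (72 - 1542)/169 = -568/2199 - 1470*1/169 = -568/2199 - 1470/169 = -3328522/371631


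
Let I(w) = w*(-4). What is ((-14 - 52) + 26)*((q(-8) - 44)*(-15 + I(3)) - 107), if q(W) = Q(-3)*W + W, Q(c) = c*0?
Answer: -51880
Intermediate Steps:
Q(c) = 0
I(w) = -4*w
q(W) = W (q(W) = 0*W + W = 0 + W = W)
((-14 - 52) + 26)*((q(-8) - 44)*(-15 + I(3)) - 107) = ((-14 - 52) + 26)*((-8 - 44)*(-15 - 4*3) - 107) = (-66 + 26)*(-52*(-15 - 12) - 107) = -40*(-52*(-27) - 107) = -40*(1404 - 107) = -40*1297 = -51880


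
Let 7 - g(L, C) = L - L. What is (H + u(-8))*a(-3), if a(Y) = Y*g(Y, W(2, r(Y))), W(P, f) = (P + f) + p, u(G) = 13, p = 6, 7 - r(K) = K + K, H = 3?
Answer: -336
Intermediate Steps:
r(K) = 7 - 2*K (r(K) = 7 - (K + K) = 7 - 2*K)
W(P, f) = 6 + P + f (W(P, f) = (P + f) + 6 = 6 + P + f)
g(L, C) = 7 (g(L, C) = 7 - (L - L) = 7 - 1*0 = 7 + 0 = 7)
a(Y) = 7*Y (a(Y) = Y*7 = 7*Y)
(H + u(-8))*a(-3) = (3 + 13)*(7*(-3)) = 16*(-21) = -336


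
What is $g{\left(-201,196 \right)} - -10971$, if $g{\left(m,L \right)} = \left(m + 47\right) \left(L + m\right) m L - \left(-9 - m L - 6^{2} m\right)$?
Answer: $-30370572$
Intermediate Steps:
$g{\left(m,L \right)} = 9 + 36 m + L m + L m \left(47 + m\right) \left(L + m\right)$ ($g{\left(m,L \right)} = \left(47 + m\right) \left(L + m\right) m L - \left(-9 - 36 m - L m\right) = m \left(47 + m\right) \left(L + m\right) L - \left(-9 - 36 m - L m\right) = L m \left(47 + m\right) \left(L + m\right) + \left(9 + 36 m + L m\right) = 9 + 36 m + L m + L m \left(47 + m\right) \left(L + m\right)$)
$g{\left(-201,196 \right)} - -10971 = \left(9 + 36 \left(-201\right) + 196 \left(-201\right) + 196 \left(-201\right)^{3} + 196^{2} \left(-201\right)^{2} + 47 \cdot 196 \left(-201\right)^{2} + 47 \left(-201\right) 196^{2}\right) - -10971 = \left(9 - 7236 - 39396 + 196 \left(-8120601\right) + 38416 \cdot 40401 + 47 \cdot 196 \cdot 40401 + 47 \left(-201\right) 38416\right) + 10971 = \left(9 - 7236 - 39396 - 1591637796 + 1552044816 + 372174012 - 362915952\right) + 10971 = -30381543 + 10971 = -30370572$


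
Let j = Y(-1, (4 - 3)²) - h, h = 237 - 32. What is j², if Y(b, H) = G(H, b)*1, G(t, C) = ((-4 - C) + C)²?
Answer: 35721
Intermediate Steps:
G(t, C) = 16 (G(t, C) = (-4)² = 16)
h = 205
Y(b, H) = 16 (Y(b, H) = 16*1 = 16)
j = -189 (j = 16 - 1*205 = 16 - 205 = -189)
j² = (-189)² = 35721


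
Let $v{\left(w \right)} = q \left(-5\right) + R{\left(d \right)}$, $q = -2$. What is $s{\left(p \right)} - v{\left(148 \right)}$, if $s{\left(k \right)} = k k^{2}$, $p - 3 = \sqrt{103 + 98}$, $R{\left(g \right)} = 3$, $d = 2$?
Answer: $1823 + 228 \sqrt{201} \approx 5055.5$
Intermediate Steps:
$v{\left(w \right)} = 13$ ($v{\left(w \right)} = \left(-2\right) \left(-5\right) + 3 = 10 + 3 = 13$)
$p = 3 + \sqrt{201}$ ($p = 3 + \sqrt{103 + 98} = 3 + \sqrt{201} \approx 17.177$)
$s{\left(k \right)} = k^{3}$
$s{\left(p \right)} - v{\left(148 \right)} = \left(3 + \sqrt{201}\right)^{3} - 13 = -13 + \left(3 + \sqrt{201}\right)^{3}$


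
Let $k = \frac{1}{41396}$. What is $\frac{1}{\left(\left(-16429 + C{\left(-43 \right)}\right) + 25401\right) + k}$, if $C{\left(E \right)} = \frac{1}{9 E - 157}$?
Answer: $\frac{5629856}{50511057819} \approx 0.00011146$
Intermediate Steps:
$C{\left(E \right)} = \frac{1}{-157 + 9 E}$
$k = \frac{1}{41396} \approx 2.4157 \cdot 10^{-5}$
$\frac{1}{\left(\left(-16429 + C{\left(-43 \right)}\right) + 25401\right) + k} = \frac{1}{\left(\left(-16429 + \frac{1}{-157 + 9 \left(-43\right)}\right) + 25401\right) + \frac{1}{41396}} = \frac{1}{\left(\left(-16429 + \frac{1}{-157 - 387}\right) + 25401\right) + \frac{1}{41396}} = \frac{1}{\left(\left(-16429 + \frac{1}{-544}\right) + 25401\right) + \frac{1}{41396}} = \frac{1}{\left(\left(-16429 - \frac{1}{544}\right) + 25401\right) + \frac{1}{41396}} = \frac{1}{\left(- \frac{8937377}{544} + 25401\right) + \frac{1}{41396}} = \frac{1}{\frac{4880767}{544} + \frac{1}{41396}} = \frac{1}{\frac{50511057819}{5629856}} = \frac{5629856}{50511057819}$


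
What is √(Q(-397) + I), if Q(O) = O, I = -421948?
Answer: I*√422345 ≈ 649.88*I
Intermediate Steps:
√(Q(-397) + I) = √(-397 - 421948) = √(-422345) = I*√422345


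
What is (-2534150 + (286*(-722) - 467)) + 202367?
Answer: -2538742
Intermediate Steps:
(-2534150 + (286*(-722) - 467)) + 202367 = (-2534150 + (-206492 - 467)) + 202367 = (-2534150 - 206959) + 202367 = -2741109 + 202367 = -2538742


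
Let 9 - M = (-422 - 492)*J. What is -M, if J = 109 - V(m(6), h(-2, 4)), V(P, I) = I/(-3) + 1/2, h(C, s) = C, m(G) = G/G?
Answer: -295706/3 ≈ -98569.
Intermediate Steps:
m(G) = 1
V(P, I) = ½ - I/3 (V(P, I) = I*(-⅓) + 1*(½) = -I/3 + ½ = ½ - I/3)
J = 647/6 (J = 109 - (½ - ⅓*(-2)) = 109 - (½ + ⅔) = 109 - 1*7/6 = 109 - 7/6 = 647/6 ≈ 107.83)
M = 295706/3 (M = 9 - (-422 - 492)*647/6 = 9 - (-914)*647/6 = 9 - 1*(-295679/3) = 9 + 295679/3 = 295706/3 ≈ 98569.)
-M = -1*295706/3 = -295706/3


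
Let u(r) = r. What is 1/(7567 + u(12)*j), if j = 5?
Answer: 1/7627 ≈ 0.00013111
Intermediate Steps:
1/(7567 + u(12)*j) = 1/(7567 + 12*5) = 1/(7567 + 60) = 1/7627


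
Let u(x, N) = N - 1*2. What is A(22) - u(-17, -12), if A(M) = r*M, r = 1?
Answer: 36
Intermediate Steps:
A(M) = M (A(M) = 1*M = M)
u(x, N) = -2 + N (u(x, N) = N - 2 = -2 + N)
A(22) - u(-17, -12) = 22 - (-2 - 12) = 22 - 1*(-14) = 22 + 14 = 36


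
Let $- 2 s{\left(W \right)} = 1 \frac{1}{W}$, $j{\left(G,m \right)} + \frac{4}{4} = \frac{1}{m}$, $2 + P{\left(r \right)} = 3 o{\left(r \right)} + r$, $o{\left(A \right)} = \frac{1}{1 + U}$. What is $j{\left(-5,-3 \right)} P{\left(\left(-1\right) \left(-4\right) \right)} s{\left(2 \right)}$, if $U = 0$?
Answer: $\frac{5}{3} \approx 1.6667$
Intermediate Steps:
$o{\left(A \right)} = 1$ ($o{\left(A \right)} = \frac{1}{1 + 0} = 1^{-1} = 1$)
$P{\left(r \right)} = 1 + r$ ($P{\left(r \right)} = -2 + \left(3 \cdot 1 + r\right) = -2 + \left(3 + r\right) = 1 + r$)
$j{\left(G,m \right)} = -1 + \frac{1}{m}$
$s{\left(W \right)} = - \frac{1}{2 W}$ ($s{\left(W \right)} = - \frac{1 \frac{1}{W}}{2} = - \frac{1}{2 W}$)
$j{\left(-5,-3 \right)} P{\left(\left(-1\right) \left(-4\right) \right)} s{\left(2 \right)} = \frac{1 - -3}{-3} \left(1 - -4\right) \left(- \frac{1}{2 \cdot 2}\right) = - \frac{1 + 3}{3} \left(1 + 4\right) \left(\left(- \frac{1}{2}\right) \frac{1}{2}\right) = \left(- \frac{1}{3}\right) 4 \cdot 5 \left(- \frac{1}{4}\right) = \left(- \frac{4}{3}\right) 5 \left(- \frac{1}{4}\right) = \left(- \frac{20}{3}\right) \left(- \frac{1}{4}\right) = \frac{5}{3}$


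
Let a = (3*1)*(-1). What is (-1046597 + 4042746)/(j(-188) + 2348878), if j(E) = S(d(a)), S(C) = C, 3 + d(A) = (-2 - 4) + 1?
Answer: 2996149/2348870 ≈ 1.2756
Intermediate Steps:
a = -3 (a = 3*(-1) = -3)
d(A) = -8 (d(A) = -3 + ((-2 - 4) + 1) = -3 + (-6 + 1) = -3 - 5 = -8)
j(E) = -8
(-1046597 + 4042746)/(j(-188) + 2348878) = (-1046597 + 4042746)/(-8 + 2348878) = 2996149/2348870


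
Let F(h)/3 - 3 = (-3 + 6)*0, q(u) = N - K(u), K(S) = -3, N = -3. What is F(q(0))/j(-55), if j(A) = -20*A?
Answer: 9/1100 ≈ 0.0081818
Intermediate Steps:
q(u) = 0 (q(u) = -3 - 1*(-3) = -3 + 3 = 0)
F(h) = 9 (F(h) = 9 + 3*((-3 + 6)*0) = 9 + 3*(3*0) = 9 + 3*0 = 9 + 0 = 9)
F(q(0))/j(-55) = 9/((-20*(-55))) = 9/1100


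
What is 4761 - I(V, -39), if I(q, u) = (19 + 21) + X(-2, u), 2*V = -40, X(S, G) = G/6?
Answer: 9455/2 ≈ 4727.5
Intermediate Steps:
X(S, G) = G/6 (X(S, G) = G*(1/6) = G/6)
V = -20 (V = (1/2)*(-40) = -20)
I(q, u) = 40 + u/6 (I(q, u) = (19 + 21) + u/6 = 40 + u/6)
4761 - I(V, -39) = 4761 - (40 + (1/6)*(-39)) = 4761 - (40 - 13/2) = 4761 - 1*67/2 = 4761 - 67/2 = 9455/2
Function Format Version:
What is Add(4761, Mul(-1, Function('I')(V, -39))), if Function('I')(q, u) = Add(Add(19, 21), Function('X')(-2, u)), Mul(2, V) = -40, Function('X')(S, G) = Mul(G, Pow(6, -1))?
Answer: Rational(9455, 2) ≈ 4727.5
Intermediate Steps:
Function('X')(S, G) = Mul(Rational(1, 6), G) (Function('X')(S, G) = Mul(G, Rational(1, 6)) = Mul(Rational(1, 6), G))
V = -20 (V = Mul(Rational(1, 2), -40) = -20)
Function('I')(q, u) = Add(40, Mul(Rational(1, 6), u)) (Function('I')(q, u) = Add(Add(19, 21), Mul(Rational(1, 6), u)) = Add(40, Mul(Rational(1, 6), u)))
Add(4761, Mul(-1, Function('I')(V, -39))) = Add(4761, Mul(-1, Add(40, Mul(Rational(1, 6), -39)))) = Add(4761, Mul(-1, Add(40, Rational(-13, 2)))) = Add(4761, Mul(-1, Rational(67, 2))) = Add(4761, Rational(-67, 2)) = Rational(9455, 2)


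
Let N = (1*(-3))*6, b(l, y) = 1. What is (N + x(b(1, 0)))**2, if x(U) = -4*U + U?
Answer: 441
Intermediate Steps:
x(U) = -3*U
N = -18 (N = -3*6 = -18)
(N + x(b(1, 0)))**2 = (-18 - 3*1)**2 = (-18 - 3)**2 = (-21)**2 = 441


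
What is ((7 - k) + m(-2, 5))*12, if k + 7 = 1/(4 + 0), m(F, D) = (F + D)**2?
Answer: 273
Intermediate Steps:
m(F, D) = (D + F)**2
k = -27/4 (k = -7 + 1/(4 + 0) = -7 + 1/4 = -27/4 ≈ -6.7500)
((7 - k) + m(-2, 5))*12 = ((7 - 1*(-27/4)) + (5 - 2)**2)*12 = ((7 + 27/4) + 3**2)*12 = (55/4 + 9)*12 = (91/4)*12 = 273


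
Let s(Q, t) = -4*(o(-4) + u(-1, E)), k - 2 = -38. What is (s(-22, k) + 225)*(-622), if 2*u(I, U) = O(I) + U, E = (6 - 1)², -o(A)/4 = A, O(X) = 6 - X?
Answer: -60334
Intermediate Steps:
o(A) = -4*A
k = -36 (k = 2 - 38 = -36)
E = 25 (E = 5² = 25)
u(I, U) = 3 + U/2 - I/2 (u(I, U) = ((6 - I) + U)/2 = (6 + U - I)/2 = 3 + U/2 - I/2)
s(Q, t) = -128 (s(Q, t) = -4*(-4*(-4) + (3 + (½)*25 - ½*(-1))) = -4*(16 + (3 + 25/2 + ½)) = -4*(16 + 16) = -4*32 = -128)
(s(-22, k) + 225)*(-622) = (-128 + 225)*(-622) = 97*(-622) = -60334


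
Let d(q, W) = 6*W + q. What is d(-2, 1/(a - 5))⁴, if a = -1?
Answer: 81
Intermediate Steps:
d(q, W) = q + 6*W
d(-2, 1/(a - 5))⁴ = (-2 + 6/(-1 - 5))⁴ = (-2 + 6/(-6))⁴ = (-2 + 6*(-⅙))⁴ = (-2 - 1)⁴ = (-3)⁴ = 81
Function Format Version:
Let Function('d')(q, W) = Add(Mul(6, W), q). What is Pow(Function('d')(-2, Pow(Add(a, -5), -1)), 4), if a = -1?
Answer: 81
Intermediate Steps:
Function('d')(q, W) = Add(q, Mul(6, W))
Pow(Function('d')(-2, Pow(Add(a, -5), -1)), 4) = Pow(Add(-2, Mul(6, Pow(Add(-1, -5), -1))), 4) = Pow(Add(-2, Mul(6, Pow(-6, -1))), 4) = Pow(Add(-2, Mul(6, Rational(-1, 6))), 4) = Pow(Add(-2, -1), 4) = Pow(-3, 4) = 81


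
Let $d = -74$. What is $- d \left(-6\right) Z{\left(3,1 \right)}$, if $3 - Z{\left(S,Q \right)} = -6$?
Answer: $-3996$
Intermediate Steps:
$Z{\left(S,Q \right)} = 9$ ($Z{\left(S,Q \right)} = 3 - -6 = 3 + 6 = 9$)
$- d \left(-6\right) Z{\left(3,1 \right)} = - \left(-74\right) \left(-6\right) 9 = - 444 \cdot 9 = \left(-1\right) 3996 = -3996$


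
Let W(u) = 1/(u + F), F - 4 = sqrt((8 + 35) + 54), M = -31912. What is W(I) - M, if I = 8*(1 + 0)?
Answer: 1499876/47 - sqrt(97)/47 ≈ 31912.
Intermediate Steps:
I = 8 (I = 8*1 = 8)
F = 4 + sqrt(97) (F = 4 + sqrt((8 + 35) + 54) = 4 + sqrt(43 + 54) = 4 + sqrt(97) ≈ 13.849)
W(u) = 1/(4 + u + sqrt(97)) (W(u) = 1/(u + (4 + sqrt(97))) = 1/(4 + u + sqrt(97)))
W(I) - M = 1/(4 + 8 + sqrt(97)) - 1*(-31912) = 1/(12 + sqrt(97)) + 31912 = 31912 + 1/(12 + sqrt(97))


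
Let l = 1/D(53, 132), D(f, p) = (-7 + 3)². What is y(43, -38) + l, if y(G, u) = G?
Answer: 689/16 ≈ 43.063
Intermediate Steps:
D(f, p) = 16 (D(f, p) = (-4)² = 16)
l = 1/16 ≈ 0.062500
y(43, -38) + l = 43 + 1/16 = 689/16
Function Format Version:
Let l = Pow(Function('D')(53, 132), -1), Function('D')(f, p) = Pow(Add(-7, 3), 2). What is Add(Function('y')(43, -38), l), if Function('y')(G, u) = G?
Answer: Rational(689, 16) ≈ 43.063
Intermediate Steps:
Function('D')(f, p) = 16 (Function('D')(f, p) = Pow(-4, 2) = 16)
l = Rational(1, 16) (l = Pow(16, -1) = Rational(1, 16) ≈ 0.062500)
Add(Function('y')(43, -38), l) = Add(43, Rational(1, 16)) = Rational(689, 16)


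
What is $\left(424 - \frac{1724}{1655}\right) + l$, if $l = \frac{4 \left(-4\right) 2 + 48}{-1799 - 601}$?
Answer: $\frac{20999549}{49650} \approx 422.95$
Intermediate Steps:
$l = - \frac{1}{150}$ ($l = \frac{\left(-16\right) 2 + 48}{-2400} = \left(-32 + 48\right) \left(- \frac{1}{2400}\right) = 16 \left(- \frac{1}{2400}\right) = - \frac{1}{150} \approx -0.0066667$)
$\left(424 - \frac{1724}{1655}\right) + l = \left(424 - \frac{1724}{1655}\right) - \frac{1}{150} = \frac{699996}{1655} - \frac{1}{150} = \frac{20999549}{49650}$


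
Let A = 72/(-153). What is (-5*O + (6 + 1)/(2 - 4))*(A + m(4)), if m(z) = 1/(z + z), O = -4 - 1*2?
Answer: -2491/272 ≈ -9.1581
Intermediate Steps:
O = -6 (O = -4 - 2 = -6)
m(z) = 1/(2*z)
A = -8/17 (A = 72*(-1/153) = -8/17 ≈ -0.47059)
(-5*O + (6 + 1)/(2 - 4))*(A + m(4)) = (-5*(-6) + (6 + 1)/(2 - 4))*(-8/17 + (½)/4) = (30 + 7/(-2))*(-8/17 + (½)*(¼)) = (30 + 7*(-½))*(-8/17 + ⅛) = (30 - 7/2)*(-47/136) = (53/2)*(-47/136) = -2491/272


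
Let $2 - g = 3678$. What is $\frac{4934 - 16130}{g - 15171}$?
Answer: $\frac{11196}{18847} \approx 0.59405$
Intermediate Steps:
$g = -3676$ ($g = 2 - 3678 = -3676$)
$\frac{4934 - 16130}{g - 15171} = \frac{4934 - 16130}{-3676 - 15171} = - \frac{11196}{-18847} = \left(-11196\right) \left(- \frac{1}{18847}\right) = \frac{11196}{18847}$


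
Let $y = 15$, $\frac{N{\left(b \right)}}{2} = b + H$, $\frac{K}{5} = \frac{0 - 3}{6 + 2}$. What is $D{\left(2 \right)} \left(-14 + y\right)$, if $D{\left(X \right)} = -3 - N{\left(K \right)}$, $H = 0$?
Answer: $\frac{3}{4} \approx 0.75$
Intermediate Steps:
$K = - \frac{15}{8}$ ($K = 5 \frac{0 - 3}{6 + 2} = 5 \left(- \frac{3}{8}\right) = - \frac{15}{8} \approx -1.875$)
$N{\left(b \right)} = 2 b$ ($N{\left(b \right)} = 2 \left(b + 0\right) = 2 b$)
$D{\left(X \right)} = \frac{3}{4}$ ($D{\left(X \right)} = -3 - 2 \left(- \frac{15}{8}\right) = -3 - - \frac{15}{4} = -3 + \frac{15}{4} = \frac{3}{4}$)
$D{\left(2 \right)} \left(-14 + y\right) = \frac{3 \left(-14 + 15\right)}{4} = \frac{3}{4} \cdot 1 = \frac{3}{4}$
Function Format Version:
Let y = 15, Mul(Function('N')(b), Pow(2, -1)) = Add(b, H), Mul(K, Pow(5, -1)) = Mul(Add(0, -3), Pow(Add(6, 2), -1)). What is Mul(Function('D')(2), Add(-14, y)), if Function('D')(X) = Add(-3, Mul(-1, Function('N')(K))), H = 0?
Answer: Rational(3, 4) ≈ 0.75000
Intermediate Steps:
K = Rational(-15, 8) (K = Mul(5, Mul(Add(0, -3), Pow(Add(6, 2), -1))) = Mul(5, Mul(-3, Pow(8, -1))) = Mul(5, Mul(-3, Rational(1, 8))) = Mul(5, Rational(-3, 8)) = Rational(-15, 8) ≈ -1.8750)
Function('N')(b) = Mul(2, b) (Function('N')(b) = Mul(2, Add(b, 0)) = Mul(2, b))
Function('D')(X) = Rational(3, 4) (Function('D')(X) = Add(-3, Mul(-1, Mul(2, Rational(-15, 8)))) = Add(-3, Mul(-1, Rational(-15, 4))) = Add(-3, Rational(15, 4)) = Rational(3, 4))
Mul(Function('D')(2), Add(-14, y)) = Mul(Rational(3, 4), Add(-14, 15)) = Mul(Rational(3, 4), 1) = Rational(3, 4)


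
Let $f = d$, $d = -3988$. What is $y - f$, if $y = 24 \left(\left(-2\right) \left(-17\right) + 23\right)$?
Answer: $5356$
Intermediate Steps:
$y = 1368$ ($y = 24 \left(34 + 23\right) = 24 \cdot 57 = 1368$)
$f = -3988$
$y - f = 1368 - -3988 = 1368 + 3988 = 5356$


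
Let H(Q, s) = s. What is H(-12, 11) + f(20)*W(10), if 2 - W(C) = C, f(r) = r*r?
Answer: -3189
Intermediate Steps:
f(r) = r²
W(C) = 2 - C
H(-12, 11) + f(20)*W(10) = 11 + 20²*(2 - 1*10) = 11 + 400*(2 - 10) = 11 + 400*(-8) = 11 - 3200 = -3189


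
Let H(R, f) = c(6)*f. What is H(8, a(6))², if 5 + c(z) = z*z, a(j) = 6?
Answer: 34596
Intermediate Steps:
c(z) = -5 + z² (c(z) = -5 + z*z = -5 + z²)
H(R, f) = 31*f (H(R, f) = (-5 + 6²)*f = (-5 + 36)*f = 31*f)
H(8, a(6))² = (31*6)² = 186² = 34596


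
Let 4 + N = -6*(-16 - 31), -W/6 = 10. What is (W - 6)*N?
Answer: -18348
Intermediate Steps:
W = -60 (W = -6*10 = -60)
N = 278 (N = -4 - 6*(-16 - 31) = -4 - 6*(-47) = -4 + 282 = 278)
(W - 6)*N = (-60 - 6)*278 = -66*278 = -18348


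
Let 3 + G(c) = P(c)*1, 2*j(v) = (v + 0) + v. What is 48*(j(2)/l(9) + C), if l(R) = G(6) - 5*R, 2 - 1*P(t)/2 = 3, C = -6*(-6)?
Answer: 43152/25 ≈ 1726.1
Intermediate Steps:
j(v) = v (j(v) = ((v + 0) + v)/2 = (v + v)/2 = (2*v)/2 = v)
C = 36
P(t) = -2 (P(t) = 4 - 2*3 = 4 - 6 = -2)
G(c) = -5 (G(c) = -3 - 2*1 = -3 - 2 = -5)
l(R) = -5 - 5*R
48*(j(2)/l(9) + C) = 48*(2/(-5 - 5*9) + 36) = 48*(2/(-5 - 45) + 36) = 48*(2/(-50) + 36) = 48*(2*(-1/50) + 36) = 48*(-1/25 + 36) = 48*(899/25) = 43152/25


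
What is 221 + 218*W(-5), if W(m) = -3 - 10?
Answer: -2613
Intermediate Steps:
W(m) = -13
221 + 218*W(-5) = 221 + 218*(-13) = 221 - 2834 = -2613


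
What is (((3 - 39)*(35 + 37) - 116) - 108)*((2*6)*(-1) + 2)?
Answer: 28160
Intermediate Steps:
(((3 - 39)*(35 + 37) - 116) - 108)*((2*6)*(-1) + 2) = ((-36*72 - 116) - 108)*(12*(-1) + 2) = ((-2592 - 116) - 108)*(-12 + 2) = (-2708 - 108)*(-10) = -2816*(-10) = 28160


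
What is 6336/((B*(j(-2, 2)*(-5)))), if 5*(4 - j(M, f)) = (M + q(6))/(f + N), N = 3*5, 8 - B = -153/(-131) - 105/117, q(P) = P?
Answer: -521118/12565 ≈ -41.474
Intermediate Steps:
B = 39490/5109 (B = 8 - (-153/(-131) - 105/117) = 8 - (-153*(-1/131) - 105*1/117) = 8 - (153/131 - 35/39) = 8 - 1*1382/5109 = 8 - 1382/5109 = 39490/5109 ≈ 7.7295)
N = 15
j(M, f) = 4 - (6 + M)/(5*(15 + f)) (j(M, f) = 4 - (M + 6)/(5*(f + 15)) = 4 - (6 + M)/(5*(15 + f)))
6336/((B*(j(-2, 2)*(-5)))) = 6336/((39490*(((294 - 1*(-2) + 20*2)/(5*(15 + 2)))*(-5))/5109)) = 6336/((39490*(((⅕)*(294 + 2 + 40)/17)*(-5))/5109)) = 6336/((39490*(((⅕)*(1/17)*336)*(-5))/5109)) = 6336/((39490*((336/85)*(-5))/5109)) = 6336/(((39490/5109)*(-336/17))) = 6336/(-4422880/28951) = 6336*(-28951/4422880) = -521118/12565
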